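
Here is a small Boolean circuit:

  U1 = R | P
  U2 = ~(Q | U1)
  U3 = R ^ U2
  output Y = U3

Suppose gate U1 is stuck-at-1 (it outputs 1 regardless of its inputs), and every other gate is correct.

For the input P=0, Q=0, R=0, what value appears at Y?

Propagate with U1 forced: U1=1 [stuck-at-1], U2=0, U3=0.
So Y = 0. (Without the fault it would be 1.)

0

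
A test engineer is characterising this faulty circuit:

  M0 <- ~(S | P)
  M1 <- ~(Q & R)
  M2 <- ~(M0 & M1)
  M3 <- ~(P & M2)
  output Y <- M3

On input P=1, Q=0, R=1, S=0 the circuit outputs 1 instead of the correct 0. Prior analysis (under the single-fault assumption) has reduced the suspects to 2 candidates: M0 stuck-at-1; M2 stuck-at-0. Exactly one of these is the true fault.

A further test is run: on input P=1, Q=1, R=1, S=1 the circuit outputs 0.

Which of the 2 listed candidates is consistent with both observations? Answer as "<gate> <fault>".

Evaluate each candidate on input P=1, Q=1, R=1, S=1:
  M0 stuck-at-1: M0=1 [stuck-at-1], M1=0, M2=1, M3=0 → 0 — matches
  M2 stuck-at-0: M0=0, M1=0, M2=0 [stuck-at-0], M3=1 → 1 — eliminated
Only M0 stuck-at-1 reproduces the observed 0.

M0 stuck-at-1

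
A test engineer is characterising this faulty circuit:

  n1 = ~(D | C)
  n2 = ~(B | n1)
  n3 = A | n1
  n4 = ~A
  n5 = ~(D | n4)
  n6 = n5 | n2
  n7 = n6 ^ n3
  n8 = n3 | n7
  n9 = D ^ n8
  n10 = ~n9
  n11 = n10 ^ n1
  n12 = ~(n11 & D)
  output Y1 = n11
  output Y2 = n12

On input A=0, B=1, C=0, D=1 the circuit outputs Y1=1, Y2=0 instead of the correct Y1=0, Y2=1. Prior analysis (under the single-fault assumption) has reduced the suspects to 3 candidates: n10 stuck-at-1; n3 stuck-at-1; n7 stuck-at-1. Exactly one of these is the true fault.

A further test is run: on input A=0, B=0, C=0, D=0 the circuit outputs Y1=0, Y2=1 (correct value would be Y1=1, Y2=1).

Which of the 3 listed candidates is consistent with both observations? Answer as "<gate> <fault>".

Evaluate each candidate on input A=0, B=0, C=0, D=0:
  n10 stuck-at-1: n1=1, n2=0, n3=1, n4=1, n5=0, n6=0, n7=1, n8=1, n9=1, n10=1 [stuck-at-1], n11=0, n12=1 → Y1=0, Y2=1 — matches
  n3 stuck-at-1: n1=1, n2=0, n3=1 [stuck-at-1], n4=1, n5=0, n6=0, n7=1, n8=1, n9=1, n10=0, n11=1, n12=1 → Y1=1, Y2=1 — eliminated
  n7 stuck-at-1: n1=1, n2=0, n3=1, n4=1, n5=0, n6=0, n7=1 [stuck-at-1], n8=1, n9=1, n10=0, n11=1, n12=1 → Y1=1, Y2=1 — eliminated
Only n10 stuck-at-1 reproduces the observed Y1=0, Y2=1.

n10 stuck-at-1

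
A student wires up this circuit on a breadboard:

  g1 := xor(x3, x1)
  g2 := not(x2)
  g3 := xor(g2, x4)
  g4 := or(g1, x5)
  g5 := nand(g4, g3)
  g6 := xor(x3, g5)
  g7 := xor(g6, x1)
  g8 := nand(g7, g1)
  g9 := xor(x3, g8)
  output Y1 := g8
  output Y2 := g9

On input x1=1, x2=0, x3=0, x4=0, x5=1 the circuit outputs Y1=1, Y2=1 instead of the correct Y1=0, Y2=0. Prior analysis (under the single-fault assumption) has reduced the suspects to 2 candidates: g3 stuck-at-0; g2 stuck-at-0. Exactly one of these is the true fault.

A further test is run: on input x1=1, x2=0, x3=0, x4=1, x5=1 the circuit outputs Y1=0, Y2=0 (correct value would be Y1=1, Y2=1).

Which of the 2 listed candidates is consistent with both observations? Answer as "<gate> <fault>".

g2 stuck-at-0

Evaluate each candidate on input x1=1, x2=0, x3=0, x4=1, x5=1:
  g3 stuck-at-0: g1=1, g2=1, g3=0 [stuck-at-0], g4=1, g5=1, g6=1, g7=0, g8=1, g9=1 → Y1=1, Y2=1 — eliminated
  g2 stuck-at-0: g1=1, g2=0 [stuck-at-0], g3=1, g4=1, g5=0, g6=0, g7=1, g8=0, g9=0 → Y1=0, Y2=0 — matches
Only g2 stuck-at-0 reproduces the observed Y1=0, Y2=0.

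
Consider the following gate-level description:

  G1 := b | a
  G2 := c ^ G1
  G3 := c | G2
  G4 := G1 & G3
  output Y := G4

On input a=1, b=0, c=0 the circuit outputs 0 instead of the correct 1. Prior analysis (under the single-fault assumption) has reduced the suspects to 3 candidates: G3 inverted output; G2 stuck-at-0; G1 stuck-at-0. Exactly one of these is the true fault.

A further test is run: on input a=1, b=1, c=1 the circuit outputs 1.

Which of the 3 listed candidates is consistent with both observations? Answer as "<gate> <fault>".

Evaluate each candidate on input a=1, b=1, c=1:
  G3 inverted output: G1=1, G2=0, G3=0 [inverted output], G4=0 → 0 — eliminated
  G2 stuck-at-0: G1=1, G2=0 [stuck-at-0], G3=1, G4=1 → 1 — matches
  G1 stuck-at-0: G1=0 [stuck-at-0], G2=1, G3=1, G4=0 → 0 — eliminated
Only G2 stuck-at-0 reproduces the observed 1.

G2 stuck-at-0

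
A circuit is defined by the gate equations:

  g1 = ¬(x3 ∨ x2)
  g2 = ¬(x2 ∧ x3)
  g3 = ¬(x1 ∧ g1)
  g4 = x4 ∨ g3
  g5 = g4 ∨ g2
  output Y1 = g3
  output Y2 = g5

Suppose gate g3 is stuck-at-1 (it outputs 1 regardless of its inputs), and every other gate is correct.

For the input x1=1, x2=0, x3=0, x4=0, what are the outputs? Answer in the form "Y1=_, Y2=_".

Y1=1, Y2=1

Propagate with g3 forced: g1=1, g2=1, g3=1 [stuck-at-1], g4=1, g5=1.
So the outputs are Y1=1, Y2=1. (Without the fault they would be Y1=0, Y2=1.)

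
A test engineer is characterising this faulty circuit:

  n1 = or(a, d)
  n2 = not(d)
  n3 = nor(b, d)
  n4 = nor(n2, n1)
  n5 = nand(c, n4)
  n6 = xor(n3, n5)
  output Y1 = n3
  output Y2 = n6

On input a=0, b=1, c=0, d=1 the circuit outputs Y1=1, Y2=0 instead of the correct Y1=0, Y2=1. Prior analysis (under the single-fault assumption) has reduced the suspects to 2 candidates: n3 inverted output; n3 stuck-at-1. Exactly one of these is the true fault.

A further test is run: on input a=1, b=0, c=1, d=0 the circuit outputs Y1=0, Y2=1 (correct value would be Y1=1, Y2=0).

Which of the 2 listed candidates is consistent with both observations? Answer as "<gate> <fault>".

n3 inverted output

Evaluate each candidate on input a=1, b=0, c=1, d=0:
  n3 inverted output: n1=1, n2=1, n3=0 [inverted output], n4=0, n5=1, n6=1 → Y1=0, Y2=1 — matches
  n3 stuck-at-1: n1=1, n2=1, n3=1 [stuck-at-1], n4=0, n5=1, n6=0 → Y1=1, Y2=0 — eliminated
Only n3 inverted output reproduces the observed Y1=0, Y2=1.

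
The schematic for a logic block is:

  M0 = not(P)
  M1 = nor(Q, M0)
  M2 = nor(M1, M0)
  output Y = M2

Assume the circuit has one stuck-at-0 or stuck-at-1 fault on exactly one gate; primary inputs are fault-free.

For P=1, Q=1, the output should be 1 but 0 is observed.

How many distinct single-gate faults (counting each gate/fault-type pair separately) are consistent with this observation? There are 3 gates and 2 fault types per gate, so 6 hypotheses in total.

3

Fault-free: M0=0, M1=0, M2=1 → 1. Observed 0.
  M0 stuck-at-0: output 1 ✗
  M0 stuck-at-1: output 0 ✓
  M1 stuck-at-0: output 1 ✗
  M1 stuck-at-1: output 0 ✓
  M2 stuck-at-0: output 0 ✓
  M2 stuck-at-1: output 1 ✗
Consistent faults: {M0 stuck-at-1, M1 stuck-at-1, M2 stuck-at-0} — 3 in all.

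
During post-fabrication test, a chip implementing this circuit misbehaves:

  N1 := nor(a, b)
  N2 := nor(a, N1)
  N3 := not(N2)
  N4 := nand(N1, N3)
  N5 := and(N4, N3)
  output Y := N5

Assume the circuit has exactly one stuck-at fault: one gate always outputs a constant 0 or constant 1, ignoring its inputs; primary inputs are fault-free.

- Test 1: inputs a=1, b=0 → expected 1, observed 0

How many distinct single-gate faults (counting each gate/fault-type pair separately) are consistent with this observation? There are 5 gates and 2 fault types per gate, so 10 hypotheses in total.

5

Fault-free: N1=0, N2=0, N3=1, N4=1, N5=1 → 1. Observed 0.
  N1 stuck-at-0: output 1 ✗
  N1 stuck-at-1: output 0 ✓
  N2 stuck-at-0: output 1 ✗
  N2 stuck-at-1: output 0 ✓
  N3 stuck-at-0: output 0 ✓
  N3 stuck-at-1: output 1 ✗
  N4 stuck-at-0: output 0 ✓
  N4 stuck-at-1: output 1 ✗
  N5 stuck-at-0: output 0 ✓
  N5 stuck-at-1: output 1 ✗
Consistent faults: {N1 stuck-at-1, N2 stuck-at-1, N3 stuck-at-0, N4 stuck-at-0, N5 stuck-at-0} — 5 in all.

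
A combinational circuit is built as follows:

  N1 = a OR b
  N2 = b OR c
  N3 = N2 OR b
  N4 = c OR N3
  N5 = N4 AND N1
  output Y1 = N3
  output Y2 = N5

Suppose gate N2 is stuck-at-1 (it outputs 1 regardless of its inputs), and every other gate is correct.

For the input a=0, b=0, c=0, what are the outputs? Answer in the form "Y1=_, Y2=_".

Y1=1, Y2=0

Propagate with N2 forced: N1=0, N2=1 [stuck-at-1], N3=1, N4=1, N5=0.
So the outputs are Y1=1, Y2=0. (Without the fault they would be Y1=0, Y2=0.)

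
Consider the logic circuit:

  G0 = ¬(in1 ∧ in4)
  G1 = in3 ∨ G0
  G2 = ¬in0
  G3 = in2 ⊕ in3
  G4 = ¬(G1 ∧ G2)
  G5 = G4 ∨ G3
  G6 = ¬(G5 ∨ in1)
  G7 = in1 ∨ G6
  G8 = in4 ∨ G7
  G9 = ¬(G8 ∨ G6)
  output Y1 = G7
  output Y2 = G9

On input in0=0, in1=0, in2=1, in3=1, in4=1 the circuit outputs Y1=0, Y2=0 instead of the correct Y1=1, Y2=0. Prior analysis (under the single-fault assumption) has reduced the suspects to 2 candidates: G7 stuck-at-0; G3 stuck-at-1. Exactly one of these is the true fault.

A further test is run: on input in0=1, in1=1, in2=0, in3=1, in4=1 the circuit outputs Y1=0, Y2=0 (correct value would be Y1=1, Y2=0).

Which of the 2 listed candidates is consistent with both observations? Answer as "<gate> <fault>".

Evaluate each candidate on input in0=1, in1=1, in2=0, in3=1, in4=1:
  G7 stuck-at-0: G0=0, G1=1, G2=0, G3=1, G4=1, G5=1, G6=0, G7=0 [stuck-at-0], G8=1, G9=0 → Y1=0, Y2=0 — matches
  G3 stuck-at-1: G0=0, G1=1, G2=0, G3=1 [stuck-at-1], G4=1, G5=1, G6=0, G7=1, G8=1, G9=0 → Y1=1, Y2=0 — eliminated
Only G7 stuck-at-0 reproduces the observed Y1=0, Y2=0.

G7 stuck-at-0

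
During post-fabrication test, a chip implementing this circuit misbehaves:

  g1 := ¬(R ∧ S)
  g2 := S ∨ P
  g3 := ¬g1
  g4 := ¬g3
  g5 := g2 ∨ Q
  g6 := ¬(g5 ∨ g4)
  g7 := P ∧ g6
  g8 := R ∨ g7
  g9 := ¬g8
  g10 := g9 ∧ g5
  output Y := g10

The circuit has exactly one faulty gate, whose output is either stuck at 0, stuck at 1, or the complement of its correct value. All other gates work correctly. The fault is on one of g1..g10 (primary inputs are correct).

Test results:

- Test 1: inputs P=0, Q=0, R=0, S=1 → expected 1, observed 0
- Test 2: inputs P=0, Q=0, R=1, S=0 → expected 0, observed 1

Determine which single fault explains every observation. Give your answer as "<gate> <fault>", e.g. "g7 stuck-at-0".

g10 inverted output

Fault-free values for test 1 (P=0, Q=0, R=0, S=1): g1=1, g2=1, g3=0, g4=1, g5=1, g6=0, g7=0, g8=0, g9=1, g10=1, giving Y=1. Observed 0.
Test 1: faults giving observed 0 are {g2 stuck-at-0, g2 inverted output, g5 stuck-at-0, g5 inverted output, g7 stuck-at-1, g7 inverted output, g8 stuck-at-1, g8 inverted output, g9 stuck-at-0, g9 inverted output, g10 stuck-at-0, g10 inverted output}.
Test 2 (P=0, Q=0, R=1, S=0): fault-free g1=1, g2=0, g3=0, g4=1, g5=0, g6=0, g7=0, g8=1, g9=0, g10=0 → 0; observed 1. Eliminates g2 stuck-at-0, g2 inverted output, g5 stuck-at-0, g5 inverted output, g7 stuck-at-1, g7 inverted output, g8 stuck-at-1, g8 inverted output, g9 stuck-at-0, g9 inverted output, g10 stuck-at-0.
Only g10 inverted output is consistent with every test.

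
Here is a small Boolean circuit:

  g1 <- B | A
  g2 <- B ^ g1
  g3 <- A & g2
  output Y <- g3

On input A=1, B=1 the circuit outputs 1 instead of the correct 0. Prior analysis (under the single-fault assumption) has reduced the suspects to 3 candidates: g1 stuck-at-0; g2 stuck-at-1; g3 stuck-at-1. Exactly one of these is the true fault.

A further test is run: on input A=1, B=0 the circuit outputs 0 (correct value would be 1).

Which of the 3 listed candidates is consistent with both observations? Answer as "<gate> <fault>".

g1 stuck-at-0

Evaluate each candidate on input A=1, B=0:
  g1 stuck-at-0: g1=0 [stuck-at-0], g2=0, g3=0 → 0 — matches
  g2 stuck-at-1: g1=1, g2=1 [stuck-at-1], g3=1 → 1 — eliminated
  g3 stuck-at-1: g1=1, g2=1, g3=1 [stuck-at-1] → 1 — eliminated
Only g1 stuck-at-0 reproduces the observed 0.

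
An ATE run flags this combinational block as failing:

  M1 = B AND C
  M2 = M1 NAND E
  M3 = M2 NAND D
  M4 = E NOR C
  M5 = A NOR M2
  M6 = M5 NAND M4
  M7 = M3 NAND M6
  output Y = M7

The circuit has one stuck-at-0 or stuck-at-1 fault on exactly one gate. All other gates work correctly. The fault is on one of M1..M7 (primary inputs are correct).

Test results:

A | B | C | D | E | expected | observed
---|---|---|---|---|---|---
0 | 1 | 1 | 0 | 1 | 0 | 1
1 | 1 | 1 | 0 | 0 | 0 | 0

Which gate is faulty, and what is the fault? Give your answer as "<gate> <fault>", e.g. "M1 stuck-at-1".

Fault-free values for test 1 (A=0, B=1, C=1, D=0, E=1): M1=1, M2=0, M3=1, M4=0, M5=1, M6=1, M7=0, giving Y=0. Observed 1.
Test 1: faults giving observed 1 are {M3 stuck-at-0, M4 stuck-at-1, M6 stuck-at-0, M7 stuck-at-1}.
Test 2 (A=1, B=1, C=1, D=0, E=0): fault-free M1=1, M2=1, M3=1, M4=0, M5=0, M6=1, M7=0 → 0; observed 0. Eliminates M3 stuck-at-0, M6 stuck-at-0, M7 stuck-at-1.
Only M4 stuck-at-1 is consistent with every test.

M4 stuck-at-1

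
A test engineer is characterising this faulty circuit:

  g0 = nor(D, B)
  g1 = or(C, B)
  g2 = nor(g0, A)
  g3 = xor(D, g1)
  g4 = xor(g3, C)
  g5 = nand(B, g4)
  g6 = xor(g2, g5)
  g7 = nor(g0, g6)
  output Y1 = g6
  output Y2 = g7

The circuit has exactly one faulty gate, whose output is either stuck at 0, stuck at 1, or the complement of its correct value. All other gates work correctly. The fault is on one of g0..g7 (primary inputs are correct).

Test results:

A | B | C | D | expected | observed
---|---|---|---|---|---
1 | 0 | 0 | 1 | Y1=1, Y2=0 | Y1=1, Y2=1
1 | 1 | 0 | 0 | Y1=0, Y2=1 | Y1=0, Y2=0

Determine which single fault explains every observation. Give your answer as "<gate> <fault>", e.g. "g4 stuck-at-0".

Fault-free values for test 1 (A=1, B=0, C=0, D=1): g0=0, g1=0, g2=0, g3=1, g4=1, g5=1, g6=1, g7=0, giving Y1=1, Y2=0. Observed Y1=1, Y2=1.
Test 1: faults giving observed Y1=1, Y2=1 are {g7 stuck-at-1, g7 inverted output}.
Test 2 (A=1, B=1, C=0, D=0): fault-free g0=0, g1=1, g2=0, g3=1, g4=1, g5=0, g6=0, g7=1 → Y1=0, Y2=1; observed Y1=0, Y2=0. Eliminates g7 stuck-at-1.
Only g7 inverted output is consistent with every test.

g7 inverted output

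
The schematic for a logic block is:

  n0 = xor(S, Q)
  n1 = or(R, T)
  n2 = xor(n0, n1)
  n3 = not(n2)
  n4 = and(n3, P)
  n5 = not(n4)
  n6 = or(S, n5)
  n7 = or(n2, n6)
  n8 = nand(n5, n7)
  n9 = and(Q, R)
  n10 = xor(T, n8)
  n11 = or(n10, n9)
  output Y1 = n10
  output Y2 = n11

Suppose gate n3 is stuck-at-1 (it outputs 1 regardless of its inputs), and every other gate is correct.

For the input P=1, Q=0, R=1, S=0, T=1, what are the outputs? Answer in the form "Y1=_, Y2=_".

Propagate with n3 forced: n0=0, n1=1, n2=1, n3=1 [stuck-at-1], n4=1, n5=0, n6=0, n7=1, n8=1, n9=0, n10=0, n11=0.
So the outputs are Y1=0, Y2=0. (Without the fault they would be Y1=1, Y2=1.)

Y1=0, Y2=0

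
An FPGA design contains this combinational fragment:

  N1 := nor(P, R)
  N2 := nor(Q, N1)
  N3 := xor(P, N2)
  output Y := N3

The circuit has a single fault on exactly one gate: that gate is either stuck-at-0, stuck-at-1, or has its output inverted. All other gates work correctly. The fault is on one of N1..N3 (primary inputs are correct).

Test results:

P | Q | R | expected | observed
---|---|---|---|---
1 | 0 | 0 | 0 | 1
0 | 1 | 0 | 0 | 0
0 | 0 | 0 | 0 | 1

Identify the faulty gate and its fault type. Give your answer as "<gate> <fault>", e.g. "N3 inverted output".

Fault-free values for test 1 (P=1, Q=0, R=0): N1=0, N2=1, N3=0, giving Y=0. Observed 1.
Test 1: faults giving observed 1 are {N1 stuck-at-1, N1 inverted output, N2 stuck-at-0, N2 inverted output, N3 stuck-at-1, N3 inverted output}.
Test 2 (P=0, Q=1, R=0): fault-free N1=1, N2=0, N3=0 → 0; observed 0. Eliminates N2 inverted output, N3 stuck-at-1, N3 inverted output.
Test 3 (P=0, Q=0, R=0): fault-free N1=1, N2=0, N3=0 → 0; observed 1. Eliminates N1 stuck-at-1, N2 stuck-at-0.
Only N1 inverted output is consistent with every test.

N1 inverted output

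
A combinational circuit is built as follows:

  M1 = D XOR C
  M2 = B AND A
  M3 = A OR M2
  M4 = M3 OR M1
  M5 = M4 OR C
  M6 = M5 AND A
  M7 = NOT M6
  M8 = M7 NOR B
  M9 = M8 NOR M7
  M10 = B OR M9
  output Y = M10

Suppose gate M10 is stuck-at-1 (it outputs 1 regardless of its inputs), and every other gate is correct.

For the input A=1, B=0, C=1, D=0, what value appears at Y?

1

Propagate with M10 forced: M1=1, M2=0, M3=1, M4=1, M5=1, M6=1, M7=0, M8=1, M9=0, M10=1 [stuck-at-1].
So Y = 1. (Without the fault it would be 0.)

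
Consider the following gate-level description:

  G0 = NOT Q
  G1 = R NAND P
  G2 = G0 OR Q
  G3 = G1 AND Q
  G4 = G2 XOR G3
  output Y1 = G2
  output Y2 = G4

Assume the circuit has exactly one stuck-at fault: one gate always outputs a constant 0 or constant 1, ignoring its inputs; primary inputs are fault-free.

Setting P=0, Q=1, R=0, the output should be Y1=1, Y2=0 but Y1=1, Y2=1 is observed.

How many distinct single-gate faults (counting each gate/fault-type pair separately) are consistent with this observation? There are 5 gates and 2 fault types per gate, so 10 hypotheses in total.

3

Fault-free: G0=0, G1=1, G2=1, G3=1, G4=0 → Y1=1, Y2=0. Observed Y1=1, Y2=1.
  G0 stuck-at-0: output Y1=1, Y2=0 ✗
  G0 stuck-at-1: output Y1=1, Y2=0 ✗
  G1 stuck-at-0: output Y1=1, Y2=1 ✓
  G1 stuck-at-1: output Y1=1, Y2=0 ✗
  G2 stuck-at-0: output Y1=0, Y2=1 ✗
  G2 stuck-at-1: output Y1=1, Y2=0 ✗
  G3 stuck-at-0: output Y1=1, Y2=1 ✓
  G3 stuck-at-1: output Y1=1, Y2=0 ✗
  G4 stuck-at-0: output Y1=1, Y2=0 ✗
  G4 stuck-at-1: output Y1=1, Y2=1 ✓
Consistent faults: {G1 stuck-at-0, G3 stuck-at-0, G4 stuck-at-1} — 3 in all.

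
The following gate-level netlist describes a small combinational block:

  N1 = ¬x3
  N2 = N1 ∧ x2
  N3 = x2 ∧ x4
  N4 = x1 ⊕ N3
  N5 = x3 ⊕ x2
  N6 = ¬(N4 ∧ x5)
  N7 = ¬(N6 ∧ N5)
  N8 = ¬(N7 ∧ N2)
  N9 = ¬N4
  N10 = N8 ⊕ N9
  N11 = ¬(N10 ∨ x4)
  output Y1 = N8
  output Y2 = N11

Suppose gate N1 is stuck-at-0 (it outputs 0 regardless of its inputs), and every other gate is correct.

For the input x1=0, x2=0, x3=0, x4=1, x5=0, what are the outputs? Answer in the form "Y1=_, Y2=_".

Propagate with N1 forced: N1=0 [stuck-at-0], N2=0, N3=0, N4=0, N5=0, N6=1, N7=1, N8=1, N9=1, N10=0, N11=0.
So the outputs are Y1=1, Y2=0. (Same as the fault-free value — the fault is masked on this input.)

Y1=1, Y2=0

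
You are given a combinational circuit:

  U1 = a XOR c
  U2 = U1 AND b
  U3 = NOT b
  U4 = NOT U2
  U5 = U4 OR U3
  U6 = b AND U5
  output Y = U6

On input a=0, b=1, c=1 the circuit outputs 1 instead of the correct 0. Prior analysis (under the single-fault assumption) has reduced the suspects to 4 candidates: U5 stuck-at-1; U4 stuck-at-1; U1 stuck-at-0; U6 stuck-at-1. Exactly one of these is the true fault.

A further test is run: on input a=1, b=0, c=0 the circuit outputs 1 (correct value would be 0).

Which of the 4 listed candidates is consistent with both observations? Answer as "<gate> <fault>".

Evaluate each candidate on input a=1, b=0, c=0:
  U5 stuck-at-1: U1=1, U2=0, U3=1, U4=1, U5=1 [stuck-at-1], U6=0 → 0 — eliminated
  U4 stuck-at-1: U1=1, U2=0, U3=1, U4=1 [stuck-at-1], U5=1, U6=0 → 0 — eliminated
  U1 stuck-at-0: U1=0 [stuck-at-0], U2=0, U3=1, U4=1, U5=1, U6=0 → 0 — eliminated
  U6 stuck-at-1: U1=1, U2=0, U3=1, U4=1, U5=1, U6=1 [stuck-at-1] → 1 — matches
Only U6 stuck-at-1 reproduces the observed 1.

U6 stuck-at-1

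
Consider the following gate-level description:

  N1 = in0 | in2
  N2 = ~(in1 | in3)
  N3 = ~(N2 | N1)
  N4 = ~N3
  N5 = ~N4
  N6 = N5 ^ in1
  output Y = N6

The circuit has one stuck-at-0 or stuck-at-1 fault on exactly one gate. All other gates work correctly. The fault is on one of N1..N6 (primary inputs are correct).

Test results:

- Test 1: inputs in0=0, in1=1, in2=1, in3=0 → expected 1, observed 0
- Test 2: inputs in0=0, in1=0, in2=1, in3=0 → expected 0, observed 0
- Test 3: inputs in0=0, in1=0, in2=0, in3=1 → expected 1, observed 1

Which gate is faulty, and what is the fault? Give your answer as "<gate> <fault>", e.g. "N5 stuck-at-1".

Fault-free values for test 1 (in0=0, in1=1, in2=1, in3=0): N1=1, N2=0, N3=0, N4=1, N5=0, N6=1, giving Y=1. Observed 0.
Test 1: faults giving observed 0 are {N1 stuck-at-0, N3 stuck-at-1, N4 stuck-at-0, N5 stuck-at-1, N6 stuck-at-0}.
Test 2 (in0=0, in1=0, in2=1, in3=0): fault-free N1=1, N2=1, N3=0, N4=1, N5=0, N6=0 → 0; observed 0. Eliminates N3 stuck-at-1, N4 stuck-at-0, N5 stuck-at-1.
Test 3 (in0=0, in1=0, in2=0, in3=1): fault-free N1=0, N2=0, N3=1, N4=0, N5=1, N6=1 → 1; observed 1. Eliminates N6 stuck-at-0.
Only N1 stuck-at-0 is consistent with every test.

N1 stuck-at-0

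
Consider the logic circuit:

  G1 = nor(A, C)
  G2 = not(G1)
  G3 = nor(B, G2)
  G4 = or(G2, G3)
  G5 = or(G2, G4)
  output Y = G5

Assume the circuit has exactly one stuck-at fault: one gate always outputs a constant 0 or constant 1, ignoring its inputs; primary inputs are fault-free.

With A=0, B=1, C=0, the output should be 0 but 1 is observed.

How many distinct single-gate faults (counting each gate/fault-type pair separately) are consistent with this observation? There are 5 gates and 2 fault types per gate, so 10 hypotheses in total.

5

Fault-free: G1=1, G2=0, G3=0, G4=0, G5=0 → 0. Observed 1.
  G1 stuck-at-0: output 1 ✓
  G1 stuck-at-1: output 0 ✗
  G2 stuck-at-0: output 0 ✗
  G2 stuck-at-1: output 1 ✓
  G3 stuck-at-0: output 0 ✗
  G3 stuck-at-1: output 1 ✓
  G4 stuck-at-0: output 0 ✗
  G4 stuck-at-1: output 1 ✓
  G5 stuck-at-0: output 0 ✗
  G5 stuck-at-1: output 1 ✓
Consistent faults: {G1 stuck-at-0, G2 stuck-at-1, G3 stuck-at-1, G4 stuck-at-1, G5 stuck-at-1} — 5 in all.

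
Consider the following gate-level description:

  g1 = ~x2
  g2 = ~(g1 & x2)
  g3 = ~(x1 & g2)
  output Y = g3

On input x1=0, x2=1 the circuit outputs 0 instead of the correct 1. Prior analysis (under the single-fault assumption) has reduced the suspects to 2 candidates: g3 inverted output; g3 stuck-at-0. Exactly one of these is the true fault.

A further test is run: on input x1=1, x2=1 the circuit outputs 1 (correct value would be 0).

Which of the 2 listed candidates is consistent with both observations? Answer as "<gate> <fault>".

g3 inverted output

Evaluate each candidate on input x1=1, x2=1:
  g3 inverted output: g1=0, g2=1, g3=1 [inverted output] → 1 — matches
  g3 stuck-at-0: g1=0, g2=1, g3=0 [stuck-at-0] → 0 — eliminated
Only g3 inverted output reproduces the observed 1.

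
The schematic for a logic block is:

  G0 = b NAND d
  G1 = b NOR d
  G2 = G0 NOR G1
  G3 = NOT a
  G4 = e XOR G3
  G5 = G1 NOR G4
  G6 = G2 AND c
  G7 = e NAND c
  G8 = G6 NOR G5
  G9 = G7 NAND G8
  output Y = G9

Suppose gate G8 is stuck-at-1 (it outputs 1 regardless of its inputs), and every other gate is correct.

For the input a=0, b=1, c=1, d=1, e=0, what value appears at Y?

0

Propagate with G8 forced: G0=0, G1=0, G2=1, G3=1, G4=1, G5=0, G6=1, G7=1, G8=1 [stuck-at-1], G9=0.
So Y = 0. (Without the fault it would be 1.)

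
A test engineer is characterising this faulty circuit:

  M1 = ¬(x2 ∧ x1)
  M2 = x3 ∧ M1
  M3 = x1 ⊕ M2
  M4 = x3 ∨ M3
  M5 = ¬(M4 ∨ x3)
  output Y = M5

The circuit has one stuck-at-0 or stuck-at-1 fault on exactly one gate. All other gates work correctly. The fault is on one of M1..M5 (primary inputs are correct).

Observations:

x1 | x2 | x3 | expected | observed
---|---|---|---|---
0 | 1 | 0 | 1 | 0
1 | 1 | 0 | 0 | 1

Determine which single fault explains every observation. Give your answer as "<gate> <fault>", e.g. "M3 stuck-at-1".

M2 stuck-at-1

Fault-free values for test 1 (x1=0, x2=1, x3=0): M1=1, M2=0, M3=0, M4=0, M5=1, giving Y=1. Observed 0.
Test 1: faults giving observed 0 are {M2 stuck-at-1, M3 stuck-at-1, M4 stuck-at-1, M5 stuck-at-0}.
Test 2 (x1=1, x2=1, x3=0): fault-free M1=0, M2=0, M3=1, M4=1, M5=0 → 0; observed 1. Eliminates M3 stuck-at-1, M4 stuck-at-1, M5 stuck-at-0.
Only M2 stuck-at-1 is consistent with every test.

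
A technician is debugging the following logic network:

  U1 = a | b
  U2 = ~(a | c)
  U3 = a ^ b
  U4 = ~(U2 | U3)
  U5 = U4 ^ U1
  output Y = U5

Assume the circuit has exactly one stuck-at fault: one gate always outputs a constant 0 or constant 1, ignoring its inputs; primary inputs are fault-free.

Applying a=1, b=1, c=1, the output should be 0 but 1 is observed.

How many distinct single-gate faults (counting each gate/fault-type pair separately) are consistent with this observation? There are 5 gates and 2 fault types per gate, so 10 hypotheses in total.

5

Fault-free: U1=1, U2=0, U3=0, U4=1, U5=0 → 0. Observed 1.
  U1 stuck-at-0: output 1 ✓
  U1 stuck-at-1: output 0 ✗
  U2 stuck-at-0: output 0 ✗
  U2 stuck-at-1: output 1 ✓
  U3 stuck-at-0: output 0 ✗
  U3 stuck-at-1: output 1 ✓
  U4 stuck-at-0: output 1 ✓
  U4 stuck-at-1: output 0 ✗
  U5 stuck-at-0: output 0 ✗
  U5 stuck-at-1: output 1 ✓
Consistent faults: {U1 stuck-at-0, U2 stuck-at-1, U3 stuck-at-1, U4 stuck-at-0, U5 stuck-at-1} — 5 in all.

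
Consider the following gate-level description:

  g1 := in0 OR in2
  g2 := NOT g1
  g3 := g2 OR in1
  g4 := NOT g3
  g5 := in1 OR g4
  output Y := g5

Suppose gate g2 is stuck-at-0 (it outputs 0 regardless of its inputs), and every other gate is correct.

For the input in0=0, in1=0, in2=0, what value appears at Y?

1

Propagate with g2 forced: g1=0, g2=0 [stuck-at-0], g3=0, g4=1, g5=1.
So Y = 1. (Without the fault it would be 0.)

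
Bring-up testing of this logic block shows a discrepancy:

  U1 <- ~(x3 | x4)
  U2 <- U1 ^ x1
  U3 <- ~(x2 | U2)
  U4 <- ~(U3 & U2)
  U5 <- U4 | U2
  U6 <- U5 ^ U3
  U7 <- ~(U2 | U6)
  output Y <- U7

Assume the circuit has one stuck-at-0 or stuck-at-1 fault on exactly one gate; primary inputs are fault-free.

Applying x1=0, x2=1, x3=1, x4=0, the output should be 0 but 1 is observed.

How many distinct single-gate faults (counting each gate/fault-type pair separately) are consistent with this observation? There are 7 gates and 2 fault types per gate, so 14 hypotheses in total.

Fault-free: U1=0, U2=0, U3=0, U4=1, U5=1, U6=1, U7=0 → 0. Observed 1.
  U1 stuck-at-0: output 0 ✗
  U1 stuck-at-1: output 0 ✗
  U2 stuck-at-0: output 0 ✗
  U2 stuck-at-1: output 0 ✗
  U3 stuck-at-0: output 0 ✗
  U3 stuck-at-1: output 1 ✓
  U4 stuck-at-0: output 1 ✓
  U4 stuck-at-1: output 0 ✗
  U5 stuck-at-0: output 1 ✓
  U5 stuck-at-1: output 0 ✗
  U6 stuck-at-0: output 1 ✓
  U6 stuck-at-1: output 0 ✗
  U7 stuck-at-0: output 0 ✗
  U7 stuck-at-1: output 1 ✓
Consistent faults: {U3 stuck-at-1, U4 stuck-at-0, U5 stuck-at-0, U6 stuck-at-0, U7 stuck-at-1} — 5 in all.

5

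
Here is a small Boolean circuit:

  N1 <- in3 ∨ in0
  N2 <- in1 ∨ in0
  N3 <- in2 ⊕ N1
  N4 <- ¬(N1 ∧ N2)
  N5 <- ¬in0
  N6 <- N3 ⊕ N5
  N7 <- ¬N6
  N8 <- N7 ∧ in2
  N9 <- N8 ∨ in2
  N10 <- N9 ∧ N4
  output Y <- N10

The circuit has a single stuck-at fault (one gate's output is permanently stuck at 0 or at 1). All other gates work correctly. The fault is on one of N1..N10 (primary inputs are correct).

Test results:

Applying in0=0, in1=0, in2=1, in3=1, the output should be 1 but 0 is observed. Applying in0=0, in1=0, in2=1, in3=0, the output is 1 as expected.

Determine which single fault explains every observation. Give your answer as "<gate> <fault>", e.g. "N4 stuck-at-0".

Fault-free values for test 1 (in0=0, in1=0, in2=1, in3=1): N1=1, N2=0, N3=0, N4=1, N5=1, N6=1, N7=0, N8=0, N9=1, N10=1, giving Y=1. Observed 0.
Test 1: faults giving observed 0 are {N2 stuck-at-1, N4 stuck-at-0, N9 stuck-at-0, N10 stuck-at-0}.
Test 2 (in0=0, in1=0, in2=1, in3=0): fault-free N1=0, N2=0, N3=1, N4=1, N5=1, N6=0, N7=1, N8=1, N9=1, N10=1 → 1; observed 1. Eliminates N4 stuck-at-0, N9 stuck-at-0, N10 stuck-at-0.
Only N2 stuck-at-1 is consistent with every test.

N2 stuck-at-1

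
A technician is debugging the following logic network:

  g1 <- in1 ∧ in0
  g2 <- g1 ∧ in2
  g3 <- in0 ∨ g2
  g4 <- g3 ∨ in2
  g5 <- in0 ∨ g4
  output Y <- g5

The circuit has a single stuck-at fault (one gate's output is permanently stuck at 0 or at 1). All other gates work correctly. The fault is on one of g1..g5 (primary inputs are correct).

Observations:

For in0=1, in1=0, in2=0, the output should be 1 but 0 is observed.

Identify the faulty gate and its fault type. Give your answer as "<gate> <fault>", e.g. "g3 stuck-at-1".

Fault-free values for test 1 (in0=1, in1=0, in2=0): g1=0, g2=0, g3=1, g4=1, g5=1, giving Y=1. Observed 0.
Test 1: faults giving observed 0 are {g5 stuck-at-0}.
Only g5 stuck-at-0 is consistent with every test.

g5 stuck-at-0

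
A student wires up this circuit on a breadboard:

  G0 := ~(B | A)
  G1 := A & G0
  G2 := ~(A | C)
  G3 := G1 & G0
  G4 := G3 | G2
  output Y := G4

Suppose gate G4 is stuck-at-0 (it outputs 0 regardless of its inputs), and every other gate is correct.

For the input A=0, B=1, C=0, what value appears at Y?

0

Propagate with G4 forced: G0=0, G1=0, G2=1, G3=0, G4=0 [stuck-at-0].
So Y = 0. (Without the fault it would be 1.)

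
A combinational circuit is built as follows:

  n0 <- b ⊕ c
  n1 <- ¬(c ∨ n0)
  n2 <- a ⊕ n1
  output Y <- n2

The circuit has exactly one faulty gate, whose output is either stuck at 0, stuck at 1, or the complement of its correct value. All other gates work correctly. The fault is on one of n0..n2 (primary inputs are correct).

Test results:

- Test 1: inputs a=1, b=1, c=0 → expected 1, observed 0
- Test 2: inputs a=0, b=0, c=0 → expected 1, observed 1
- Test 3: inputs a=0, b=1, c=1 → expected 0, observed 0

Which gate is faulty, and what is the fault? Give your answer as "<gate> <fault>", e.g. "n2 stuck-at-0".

n0 stuck-at-0

Fault-free values for test 1 (a=1, b=1, c=0): n0=1, n1=0, n2=1, giving Y=1. Observed 0.
Test 1: faults giving observed 0 are {n0 stuck-at-0, n0 inverted output, n1 stuck-at-1, n1 inverted output, n2 stuck-at-0, n2 inverted output}.
Test 2 (a=0, b=0, c=0): fault-free n0=0, n1=1, n2=1 → 1; observed 1. Eliminates n0 inverted output, n1 inverted output, n2 stuck-at-0, n2 inverted output.
Test 3 (a=0, b=1, c=1): fault-free n0=0, n1=0, n2=0 → 0; observed 0. Eliminates n1 stuck-at-1.
Only n0 stuck-at-0 is consistent with every test.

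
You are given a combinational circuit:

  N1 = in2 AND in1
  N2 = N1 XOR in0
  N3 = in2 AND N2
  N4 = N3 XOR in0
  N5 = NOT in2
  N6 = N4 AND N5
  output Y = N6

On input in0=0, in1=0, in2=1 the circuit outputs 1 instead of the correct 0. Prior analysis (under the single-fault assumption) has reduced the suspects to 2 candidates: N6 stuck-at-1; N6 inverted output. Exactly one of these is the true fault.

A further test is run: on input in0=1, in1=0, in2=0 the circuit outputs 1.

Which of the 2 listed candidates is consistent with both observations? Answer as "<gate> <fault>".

N6 stuck-at-1

Evaluate each candidate on input in0=1, in1=0, in2=0:
  N6 stuck-at-1: N1=0, N2=1, N3=0, N4=1, N5=1, N6=1 [stuck-at-1] → 1 — matches
  N6 inverted output: N1=0, N2=1, N3=0, N4=1, N5=1, N6=0 [inverted output] → 0 — eliminated
Only N6 stuck-at-1 reproduces the observed 1.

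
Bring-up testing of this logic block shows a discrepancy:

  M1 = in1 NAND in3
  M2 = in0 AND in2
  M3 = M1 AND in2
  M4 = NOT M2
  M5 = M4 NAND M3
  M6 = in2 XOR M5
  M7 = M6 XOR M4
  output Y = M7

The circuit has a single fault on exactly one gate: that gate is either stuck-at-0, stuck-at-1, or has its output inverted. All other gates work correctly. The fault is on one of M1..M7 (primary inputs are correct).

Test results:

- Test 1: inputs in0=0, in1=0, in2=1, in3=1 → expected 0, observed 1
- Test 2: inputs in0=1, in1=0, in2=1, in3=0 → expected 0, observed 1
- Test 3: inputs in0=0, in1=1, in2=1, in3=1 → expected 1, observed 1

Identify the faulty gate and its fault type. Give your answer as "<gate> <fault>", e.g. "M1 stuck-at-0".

Fault-free values for test 1 (in0=0, in1=0, in2=1, in3=1): M1=1, M2=0, M3=1, M4=1, M5=0, M6=1, M7=0, giving Y=0. Observed 1.
Test 1: faults giving observed 1 are {M1 stuck-at-0, M1 inverted output, M3 stuck-at-0, M3 inverted output, M5 stuck-at-1, M5 inverted output, M6 stuck-at-0, M6 inverted output, M7 stuck-at-1, M7 inverted output}.
Test 2 (in0=1, in1=0, in2=1, in3=0): fault-free M1=1, M2=1, M3=1, M4=0, M5=1, M6=0, M7=0 → 0; observed 1. Eliminates M1 stuck-at-0, M1 inverted output, M3 stuck-at-0, M3 inverted output, M5 stuck-at-1, M6 stuck-at-0.
Test 3 (in0=0, in1=1, in2=1, in3=1): fault-free M1=0, M2=0, M3=0, M4=1, M5=1, M6=0, M7=1 → 1; observed 1. Eliminates M5 inverted output, M6 inverted output, M7 inverted output.
Only M7 stuck-at-1 is consistent with every test.

M7 stuck-at-1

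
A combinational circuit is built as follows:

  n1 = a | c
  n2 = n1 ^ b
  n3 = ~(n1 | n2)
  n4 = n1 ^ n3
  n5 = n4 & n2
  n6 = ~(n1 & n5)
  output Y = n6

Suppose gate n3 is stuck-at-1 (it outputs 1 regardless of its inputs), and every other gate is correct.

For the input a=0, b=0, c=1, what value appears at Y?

Propagate with n3 forced: n1=1, n2=1, n3=1 [stuck-at-1], n4=0, n5=0, n6=1.
So Y = 1. (Without the fault it would be 0.)

1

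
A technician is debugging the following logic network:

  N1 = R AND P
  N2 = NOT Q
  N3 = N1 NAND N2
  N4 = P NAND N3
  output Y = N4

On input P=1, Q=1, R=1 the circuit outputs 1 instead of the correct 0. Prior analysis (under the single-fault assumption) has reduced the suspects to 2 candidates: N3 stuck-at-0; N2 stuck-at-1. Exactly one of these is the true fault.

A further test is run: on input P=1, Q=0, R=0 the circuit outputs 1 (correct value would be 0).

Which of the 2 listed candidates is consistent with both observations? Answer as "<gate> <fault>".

Evaluate each candidate on input P=1, Q=0, R=0:
  N3 stuck-at-0: N1=0, N2=1, N3=0 [stuck-at-0], N4=1 → 1 — matches
  N2 stuck-at-1: N1=0, N2=1 [stuck-at-1], N3=1, N4=0 → 0 — eliminated
Only N3 stuck-at-0 reproduces the observed 1.

N3 stuck-at-0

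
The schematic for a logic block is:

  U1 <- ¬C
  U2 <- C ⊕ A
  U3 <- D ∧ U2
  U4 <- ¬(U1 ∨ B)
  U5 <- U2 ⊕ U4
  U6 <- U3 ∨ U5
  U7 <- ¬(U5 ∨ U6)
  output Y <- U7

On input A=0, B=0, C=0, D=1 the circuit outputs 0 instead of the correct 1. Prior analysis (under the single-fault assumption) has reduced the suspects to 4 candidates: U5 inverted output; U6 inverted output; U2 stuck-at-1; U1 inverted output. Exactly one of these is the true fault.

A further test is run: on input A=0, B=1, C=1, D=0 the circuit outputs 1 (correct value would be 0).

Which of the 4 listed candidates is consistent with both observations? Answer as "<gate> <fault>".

Evaluate each candidate on input A=0, B=1, C=1, D=0:
  U5 inverted output: U1=0, U2=1, U3=0, U4=0, U5=0 [inverted output], U6=0, U7=1 → 1 — matches
  U6 inverted output: U1=0, U2=1, U3=0, U4=0, U5=1, U6=0 [inverted output], U7=0 → 0 — eliminated
  U2 stuck-at-1: U1=0, U2=1 [stuck-at-1], U3=0, U4=0, U5=1, U6=1, U7=0 → 0 — eliminated
  U1 inverted output: U1=1 [inverted output], U2=1, U3=0, U4=0, U5=1, U6=1, U7=0 → 0 — eliminated
Only U5 inverted output reproduces the observed 1.

U5 inverted output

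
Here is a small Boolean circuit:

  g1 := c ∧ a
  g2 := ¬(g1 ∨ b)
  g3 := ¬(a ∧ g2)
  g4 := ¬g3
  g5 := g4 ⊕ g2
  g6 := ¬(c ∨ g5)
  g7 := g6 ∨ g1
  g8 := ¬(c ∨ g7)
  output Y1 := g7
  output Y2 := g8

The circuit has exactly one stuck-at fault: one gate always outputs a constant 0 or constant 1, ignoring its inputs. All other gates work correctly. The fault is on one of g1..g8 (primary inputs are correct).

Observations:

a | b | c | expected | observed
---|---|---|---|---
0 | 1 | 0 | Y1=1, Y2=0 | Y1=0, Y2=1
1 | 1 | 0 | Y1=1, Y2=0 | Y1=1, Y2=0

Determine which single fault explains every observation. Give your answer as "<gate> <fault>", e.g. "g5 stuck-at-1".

Fault-free values for test 1 (a=0, b=1, c=0): g1=0, g2=0, g3=1, g4=0, g5=0, g6=1, g7=1, g8=0, giving Y1=1, Y2=0. Observed Y1=0, Y2=1.
Test 1: faults giving observed Y1=0, Y2=1 are {g2 stuck-at-1, g3 stuck-at-0, g4 stuck-at-1, g5 stuck-at-1, g6 stuck-at-0, g7 stuck-at-0}.
Test 2 (a=1, b=1, c=0): fault-free g1=0, g2=0, g3=1, g4=0, g5=0, g6=1, g7=1, g8=0 → Y1=1, Y2=0; observed Y1=1, Y2=0. Eliminates g3 stuck-at-0, g4 stuck-at-1, g5 stuck-at-1, g6 stuck-at-0, g7 stuck-at-0.
Only g2 stuck-at-1 is consistent with every test.

g2 stuck-at-1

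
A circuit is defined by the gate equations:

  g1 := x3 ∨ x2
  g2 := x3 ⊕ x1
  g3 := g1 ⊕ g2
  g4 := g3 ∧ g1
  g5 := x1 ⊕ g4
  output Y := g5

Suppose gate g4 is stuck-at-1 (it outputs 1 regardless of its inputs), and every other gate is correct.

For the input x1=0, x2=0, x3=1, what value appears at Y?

1

Propagate with g4 forced: g1=1, g2=1, g3=0, g4=1 [stuck-at-1], g5=1.
So Y = 1. (Without the fault it would be 0.)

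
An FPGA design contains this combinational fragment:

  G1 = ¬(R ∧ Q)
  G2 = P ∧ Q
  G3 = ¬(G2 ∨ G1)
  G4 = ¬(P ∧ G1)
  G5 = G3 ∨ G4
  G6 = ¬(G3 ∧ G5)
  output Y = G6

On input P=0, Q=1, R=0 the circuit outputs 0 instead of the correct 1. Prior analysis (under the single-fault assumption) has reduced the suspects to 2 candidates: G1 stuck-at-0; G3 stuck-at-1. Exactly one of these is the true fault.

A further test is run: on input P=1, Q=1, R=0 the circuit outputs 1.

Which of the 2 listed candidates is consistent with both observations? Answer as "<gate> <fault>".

Evaluate each candidate on input P=1, Q=1, R=0:
  G1 stuck-at-0: G1=0 [stuck-at-0], G2=1, G3=0, G4=1, G5=1, G6=1 → 1 — matches
  G3 stuck-at-1: G1=1, G2=1, G3=1 [stuck-at-1], G4=0, G5=1, G6=0 → 0 — eliminated
Only G1 stuck-at-0 reproduces the observed 1.

G1 stuck-at-0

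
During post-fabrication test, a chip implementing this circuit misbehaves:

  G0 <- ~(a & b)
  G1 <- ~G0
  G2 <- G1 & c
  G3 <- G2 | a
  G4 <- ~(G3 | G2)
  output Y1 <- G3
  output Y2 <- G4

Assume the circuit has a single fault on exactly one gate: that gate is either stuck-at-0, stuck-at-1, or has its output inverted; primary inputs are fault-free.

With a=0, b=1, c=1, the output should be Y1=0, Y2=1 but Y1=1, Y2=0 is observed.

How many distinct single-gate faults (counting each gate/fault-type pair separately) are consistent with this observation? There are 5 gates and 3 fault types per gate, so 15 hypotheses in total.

8

Fault-free: G0=1, G1=0, G2=0, G3=0, G4=1 → Y1=0, Y2=1. Observed Y1=1, Y2=0.
  G0: stuck-at-0, inverted output ✓; others ✗
  G1: stuck-at-1, inverted output ✓; others ✗
  G2: stuck-at-1, inverted output ✓; others ✗
  G3: stuck-at-1, inverted output ✓; others ✗
  G4: none of the 3 fault types match ✗
Consistent faults: {G0 stuck-at-0, G0 inverted output, G1 stuck-at-1, G1 inverted output, G2 stuck-at-1, G2 inverted output, G3 stuck-at-1, G3 inverted output} — 8 in all.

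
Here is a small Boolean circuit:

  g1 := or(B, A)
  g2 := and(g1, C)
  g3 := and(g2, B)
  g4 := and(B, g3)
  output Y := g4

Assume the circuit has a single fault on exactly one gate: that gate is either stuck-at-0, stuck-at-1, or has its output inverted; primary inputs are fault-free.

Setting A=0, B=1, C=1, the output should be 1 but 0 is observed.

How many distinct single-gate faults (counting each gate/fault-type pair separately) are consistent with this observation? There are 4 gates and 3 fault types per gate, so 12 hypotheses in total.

8

Fault-free: g1=1, g2=1, g3=1, g4=1 → 1. Observed 0.
  g1 stuck-at-0: output 0 ✓
  g1 stuck-at-1: output 1 ✗
  g1 inverted output: output 0 ✓
  g2 stuck-at-0: output 0 ✓
  g2 stuck-at-1: output 1 ✗
  g2 inverted output: output 0 ✓
  g3 stuck-at-0: output 0 ✓
  g3 stuck-at-1: output 1 ✗
  g3 inverted output: output 0 ✓
  g4 stuck-at-0: output 0 ✓
  g4 stuck-at-1: output 1 ✗
  g4 inverted output: output 0 ✓
Consistent faults: {g1 stuck-at-0, g1 inverted output, g2 stuck-at-0, g2 inverted output, g3 stuck-at-0, g3 inverted output, g4 stuck-at-0, g4 inverted output} — 8 in all.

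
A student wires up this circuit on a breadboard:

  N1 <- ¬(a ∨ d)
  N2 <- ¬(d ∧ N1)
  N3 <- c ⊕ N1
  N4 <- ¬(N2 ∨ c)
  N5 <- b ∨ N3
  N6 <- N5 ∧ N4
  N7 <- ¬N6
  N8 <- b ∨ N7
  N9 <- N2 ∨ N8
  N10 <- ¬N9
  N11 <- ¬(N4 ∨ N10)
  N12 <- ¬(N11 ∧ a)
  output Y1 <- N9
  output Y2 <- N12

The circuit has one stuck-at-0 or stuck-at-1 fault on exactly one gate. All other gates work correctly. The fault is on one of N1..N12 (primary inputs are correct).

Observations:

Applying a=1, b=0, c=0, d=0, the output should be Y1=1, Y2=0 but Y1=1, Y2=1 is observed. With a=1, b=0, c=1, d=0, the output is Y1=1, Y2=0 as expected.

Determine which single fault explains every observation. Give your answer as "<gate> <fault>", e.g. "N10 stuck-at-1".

Fault-free values for test 1 (a=1, b=0, c=0, d=0): N1=0, N2=1, N3=0, N4=0, N5=0, N6=0, N7=1, N8=1, N9=1, N10=0, N11=1, N12=0, giving Y1=1, Y2=0. Observed Y1=1, Y2=1.
Test 1: faults giving observed Y1=1, Y2=1 are {N2 stuck-at-0, N4 stuck-at-1, N10 stuck-at-1, N11 stuck-at-0, N12 stuck-at-1}.
Test 2 (a=1, b=0, c=1, d=0): fault-free N1=0, N2=1, N3=1, N4=0, N5=1, N6=0, N7=1, N8=1, N9=1, N10=0, N11=1, N12=0 → Y1=1, Y2=0; observed Y1=1, Y2=0. Eliminates N4 stuck-at-1, N10 stuck-at-1, N11 stuck-at-0, N12 stuck-at-1.
Only N2 stuck-at-0 is consistent with every test.

N2 stuck-at-0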